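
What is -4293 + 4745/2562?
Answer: -10993921/2562 ≈ -4291.1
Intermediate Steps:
-4293 + 4745/2562 = -10993921/2562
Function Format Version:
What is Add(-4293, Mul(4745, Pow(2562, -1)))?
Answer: Rational(-10993921, 2562) ≈ -4291.1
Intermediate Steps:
Add(-4293, Mul(4745, Pow(2562, -1))) = Add(-4293, Mul(4745, Rational(1, 2562))) = Add(-4293, Rational(4745, 2562)) = Rational(-10993921, 2562)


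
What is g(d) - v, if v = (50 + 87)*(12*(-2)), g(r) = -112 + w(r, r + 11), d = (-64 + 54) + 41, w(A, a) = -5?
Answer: 3171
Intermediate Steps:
d = 31 (d = -10 + 41 = 31)
g(r) = -117 (g(r) = -112 - 5 = -117)
v = -3288 (v = 137*(-24) = -3288)
g(d) - v = -117 - 1*(-3288) = -117 + 3288 = 3171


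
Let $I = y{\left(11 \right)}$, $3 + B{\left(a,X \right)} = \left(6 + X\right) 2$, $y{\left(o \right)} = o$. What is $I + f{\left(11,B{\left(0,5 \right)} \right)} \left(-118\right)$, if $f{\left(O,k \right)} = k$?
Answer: $-2231$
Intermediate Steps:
$B{\left(a,X \right)} = 9 + 2 X$ ($B{\left(a,X \right)} = -3 + \left(6 + X\right) 2 = -3 + \left(12 + 2 X\right) = 9 + 2 X$)
$I = 11$
$I + f{\left(11,B{\left(0,5 \right)} \right)} \left(-118\right) = 11 + \left(9 + 2 \cdot 5\right) \left(-118\right) = 11 + \left(9 + 10\right) \left(-118\right) = 11 + 19 \left(-118\right) = 11 - 2242 = -2231$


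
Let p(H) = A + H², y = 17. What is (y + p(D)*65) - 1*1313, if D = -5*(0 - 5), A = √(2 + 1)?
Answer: 39329 + 65*√3 ≈ 39442.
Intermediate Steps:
A = √3 ≈ 1.7320
D = 25 (D = -5*(-5) = 25)
p(H) = √3 + H²
(y + p(D)*65) - 1*1313 = (17 + (√3 + 25²)*65) - 1*1313 = (17 + (√3 + 625)*65) - 1313 = (17 + (625 + √3)*65) - 1313 = (17 + (40625 + 65*√3)) - 1313 = (40642 + 65*√3) - 1313 = 39329 + 65*√3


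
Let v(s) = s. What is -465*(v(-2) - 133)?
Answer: 62775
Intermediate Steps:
-465*(v(-2) - 133) = -465*(-2 - 133) = -465*(-135) = 62775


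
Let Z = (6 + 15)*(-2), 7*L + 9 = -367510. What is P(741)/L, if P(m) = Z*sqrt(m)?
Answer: 294*sqrt(741)/367519 ≈ 0.021776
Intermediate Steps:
L = -367519/7 (L = -9/7 + (1/7)*(-367510) = -9/7 - 367510/7 = -367519/7 ≈ -52503.)
Z = -42 (Z = 21*(-2) = -42)
P(m) = -42*sqrt(m)
P(741)/L = (-42*sqrt(741))/(-367519/7) = -42*sqrt(741)*(-7/367519) = 294*sqrt(741)/367519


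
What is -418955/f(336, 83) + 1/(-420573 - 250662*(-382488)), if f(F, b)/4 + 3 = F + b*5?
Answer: -13445278390368301/96020510422320 ≈ -140.03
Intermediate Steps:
f(F, b) = -12 + 4*F + 20*b (f(F, b) = -12 + 4*(F + b*5) = -12 + 4*(F + 5*b) = -12 + (4*F + 20*b) = -12 + 4*F + 20*b)
-418955/f(336, 83) + 1/(-420573 - 250662*(-382488)) = -418955/(-12 + 4*336 + 20*83) + 1/(-420573 - 250662*(-382488)) = -418955/(-12 + 1344 + 1660) - 1/382488/(-671235) = -418955/2992 - 1/671235*(-1/382488) = -418955*1/2992 + 1/256739332680 = -418955/2992 + 1/256739332680 = -13445278390368301/96020510422320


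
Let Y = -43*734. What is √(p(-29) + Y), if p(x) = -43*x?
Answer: I*√30315 ≈ 174.11*I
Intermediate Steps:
Y = -31562
√(p(-29) + Y) = √(-43*(-29) - 31562) = √(1247 - 31562) = √(-30315) = I*√30315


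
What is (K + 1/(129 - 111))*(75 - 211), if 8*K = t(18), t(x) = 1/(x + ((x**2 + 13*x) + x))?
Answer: -4505/594 ≈ -7.5842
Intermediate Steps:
t(x) = 1/(x**2 + 15*x) (t(x) = 1/(x + (x**2 + 14*x)) = 1/(x**2 + 15*x))
K = 1/4752 (K = (1/(18*(15 + 18)))/8 = ((1/18)/33)/8 = ((1/18)*(1/33))/8 = (1/8)*(1/594) = 1/4752 ≈ 0.00021044)
(K + 1/(129 - 111))*(75 - 211) = (1/4752 + 1/(129 - 111))*(75 - 211) = (1/4752 + 1/18)*(-136) = (265/4752)*(-136) = -4505/594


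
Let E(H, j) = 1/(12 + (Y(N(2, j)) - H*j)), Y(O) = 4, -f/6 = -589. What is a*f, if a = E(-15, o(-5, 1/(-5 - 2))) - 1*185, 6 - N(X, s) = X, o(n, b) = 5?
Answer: -59491356/91 ≈ -6.5375e+5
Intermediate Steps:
f = 3534 (f = -6*(-589) = 3534)
N(X, s) = 6 - X
E(H, j) = 1/(16 - H*j) (E(H, j) = 1/(12 + (4 - H*j)) = 1/(16 - H*j))
a = -16834/91 (a = 1/(16 - 1*(-15)*5) - 1*185 = 1/(16 + 75) - 185 = 1/91 - 185 = -16834/91 ≈ -184.99)
a*f = -16834/91*3534 = -59491356/91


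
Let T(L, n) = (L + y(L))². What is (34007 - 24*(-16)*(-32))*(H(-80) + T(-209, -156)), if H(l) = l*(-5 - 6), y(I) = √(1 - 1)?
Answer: 967820359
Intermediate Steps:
y(I) = 0 (y(I) = √0 = 0)
T(L, n) = L² (T(L, n) = (L + 0)² = L²)
H(l) = -11*l (H(l) = l*(-11) = -11*l)
(34007 - 24*(-16)*(-32))*(H(-80) + T(-209, -156)) = (34007 - 24*(-16)*(-32))*(-11*(-80) + (-209)²) = (34007 + 384*(-32))*(880 + 43681) = (34007 - 12288)*44561 = 21719*44561 = 967820359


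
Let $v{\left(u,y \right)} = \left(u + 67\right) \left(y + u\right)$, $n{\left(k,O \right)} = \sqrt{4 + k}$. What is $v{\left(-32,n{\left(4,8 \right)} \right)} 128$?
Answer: $-143360 + 8960 \sqrt{2} \approx -1.3069 \cdot 10^{5}$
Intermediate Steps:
$v{\left(u,y \right)} = \left(67 + u\right) \left(u + y\right)$
$v{\left(-32,n{\left(4,8 \right)} \right)} 128 = \left(\left(-32\right)^{2} + 67 \left(-32\right) + 67 \sqrt{4 + 4} - 32 \sqrt{4 + 4}\right) 128 = \left(1024 - 2144 + 67 \sqrt{8} - 32 \sqrt{8}\right) 128 = \left(1024 - 2144 + 67 \cdot 2 \sqrt{2} - 32 \cdot 2 \sqrt{2}\right) 128 = \left(1024 - 2144 + 134 \sqrt{2} - 64 \sqrt{2}\right) 128 = \left(-1120 + 70 \sqrt{2}\right) 128 = -143360 + 8960 \sqrt{2}$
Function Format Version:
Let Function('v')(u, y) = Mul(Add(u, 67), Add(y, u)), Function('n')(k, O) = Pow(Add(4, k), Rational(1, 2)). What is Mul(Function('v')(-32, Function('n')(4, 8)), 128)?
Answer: Add(-143360, Mul(8960, Pow(2, Rational(1, 2)))) ≈ -1.3069e+5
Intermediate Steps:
Function('v')(u, y) = Mul(Add(67, u), Add(u, y))
Mul(Function('v')(-32, Function('n')(4, 8)), 128) = Mul(Add(Pow(-32, 2), Mul(67, -32), Mul(67, Pow(Add(4, 4), Rational(1, 2))), Mul(-32, Pow(Add(4, 4), Rational(1, 2)))), 128) = Mul(Add(1024, -2144, Mul(67, Pow(8, Rational(1, 2))), Mul(-32, Pow(8, Rational(1, 2)))), 128) = Mul(Add(1024, -2144, Mul(67, Mul(2, Pow(2, Rational(1, 2)))), Mul(-32, Mul(2, Pow(2, Rational(1, 2))))), 128) = Mul(Add(1024, -2144, Mul(134, Pow(2, Rational(1, 2))), Mul(-64, Pow(2, Rational(1, 2)))), 128) = Mul(Add(-1120, Mul(70, Pow(2, Rational(1, 2)))), 128) = Add(-143360, Mul(8960, Pow(2, Rational(1, 2))))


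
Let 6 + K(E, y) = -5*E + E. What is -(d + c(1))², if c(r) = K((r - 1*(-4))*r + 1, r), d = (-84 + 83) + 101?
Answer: -4900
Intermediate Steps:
d = 100 (d = -1 + 101 = 100)
K(E, y) = -6 - 4*E (K(E, y) = -6 + (-5*E + E) = -6 - 4*E)
c(r) = -10 - 4*r*(4 + r) (c(r) = -6 - 4*((r - 1*(-4))*r + 1) = -6 - 4*((r + 4)*r + 1) = -6 - 4*((4 + r)*r + 1) = -6 - 4*(r*(4 + r) + 1) = -6 - 4*(1 + r*(4 + r)) = -6 + (-4 - 4*r*(4 + r)) = -10 - 4*r*(4 + r))
-(d + c(1))² = -(100 + (-10 - 16*1 - 4*1²))² = -(100 + (-10 - 16 - 4*1))² = -(100 + (-10 - 16 - 4))² = -(100 - 30)² = -1*70² = -1*4900 = -4900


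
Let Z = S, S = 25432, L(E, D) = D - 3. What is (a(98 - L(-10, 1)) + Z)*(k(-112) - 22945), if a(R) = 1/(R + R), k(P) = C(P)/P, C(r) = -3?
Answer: -13071221486637/22400 ≈ -5.8354e+8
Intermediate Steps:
L(E, D) = -3 + D
Z = 25432
k(P) = -3/P
a(R) = 1/(2*R)
(a(98 - L(-10, 1)) + Z)*(k(-112) - 22945) = (1/(2*(98 - (-3 + 1))) + 25432)*(-3/(-112) - 22945) = (1/(2*(98 - 1*(-2))) + 25432)*(-3*(-1/112) - 22945) = (1/(2*(98 + 2)) + 25432)*(3/112 - 22945) = ((½)/100 + 25432)*(-2569837/112) = ((½)*(1/100) + 25432)*(-2569837/112) = (1/200 + 25432)*(-2569837/112) = (5086401/200)*(-2569837/112) = -13071221486637/22400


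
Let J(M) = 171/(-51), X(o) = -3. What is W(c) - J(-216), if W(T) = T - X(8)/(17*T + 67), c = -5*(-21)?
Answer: 3411435/31484 ≈ 108.35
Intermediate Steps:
c = 105
W(T) = T + 3/(67 + 17*T) (W(T) = T - (-3)/(17*T + 67) = T - (-3)/(67 + 17*T) = T + 3/(67 + 17*T))
J(M) = -57/17 (J(M) = 171*(-1/51) = -57/17)
W(c) - J(-216) = (3 + 17*105**2 + 67*105)/(67 + 17*105) - 1*(-57/17) = (3 + 17*11025 + 7035)/(67 + 1785) + 57/17 = (3 + 187425 + 7035)/1852 + 57/17 = (1/1852)*194463 + 57/17 = 194463/1852 + 57/17 = 3411435/31484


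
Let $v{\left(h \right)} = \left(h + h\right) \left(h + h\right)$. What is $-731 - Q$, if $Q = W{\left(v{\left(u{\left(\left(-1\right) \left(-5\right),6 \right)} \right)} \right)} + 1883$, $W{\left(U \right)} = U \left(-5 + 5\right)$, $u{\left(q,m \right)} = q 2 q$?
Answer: $-2614$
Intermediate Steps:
$u{\left(q,m \right)} = 2 q^{2}$ ($u{\left(q,m \right)} = 2 q q = 2 q^{2}$)
$v{\left(h \right)} = 4 h^{2}$ ($v{\left(h \right)} = 2 h 2 h = 4 h^{2}$)
$W{\left(U \right)} = 0$ ($W{\left(U \right)} = U 0 = 0$)
$Q = 1883$ ($Q = 0 + 1883 = 1883$)
$-731 - Q = -731 - 1883 = -2614$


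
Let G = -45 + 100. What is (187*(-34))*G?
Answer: -349690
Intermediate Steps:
G = 55
(187*(-34))*G = (187*(-34))*55 = -6358*55 = -349690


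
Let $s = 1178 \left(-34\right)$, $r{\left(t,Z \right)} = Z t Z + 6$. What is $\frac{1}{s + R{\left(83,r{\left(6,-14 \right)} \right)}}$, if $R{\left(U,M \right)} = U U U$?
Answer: $\frac{1}{531735} \approx 1.8806 \cdot 10^{-6}$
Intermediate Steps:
$r{\left(t,Z \right)} = 6 + t Z^{2}$ ($r{\left(t,Z \right)} = t Z^{2} + 6 = 6 + t Z^{2}$)
$R{\left(U,M \right)} = U^{3}$ ($R{\left(U,M \right)} = U^{2} U = U^{3}$)
$s = -40052$
$\frac{1}{s + R{\left(83,r{\left(6,-14 \right)} \right)}} = \frac{1}{-40052 + 83^{3}} = \frac{1}{-40052 + 571787} = \frac{1}{531735}$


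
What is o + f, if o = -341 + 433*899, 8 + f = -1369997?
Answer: -981079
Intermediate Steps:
f = -1370005 (f = -8 - 1369997 = -1370005)
o = 388926 (o = -341 + 389267 = 388926)
o + f = 388926 - 1370005 = -981079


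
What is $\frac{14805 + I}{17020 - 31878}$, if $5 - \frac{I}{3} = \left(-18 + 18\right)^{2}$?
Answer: $- \frac{390}{391} \approx -0.99744$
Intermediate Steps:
$I = 15$ ($I = 15 - 3 \left(-18 + 18\right)^{2} = 15 - 3 \cdot 0^{2} = 15 - 0 = 15 + 0 = 15$)
$\frac{14805 + I}{17020 - 31878} = \frac{14805 + 15}{17020 - 31878} = \frac{14820}{-14858} = 14820 \left(- \frac{1}{14858}\right) = - \frac{390}{391}$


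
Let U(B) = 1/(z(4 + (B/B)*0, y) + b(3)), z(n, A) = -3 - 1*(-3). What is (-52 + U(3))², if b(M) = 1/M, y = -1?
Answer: 2401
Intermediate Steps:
z(n, A) = 0 (z(n, A) = -3 + 3 = 0)
U(B) = 3 (U(B) = 1/(0 + 1/3) = 1/(0 + ⅓) = 1/(⅓) = 3)
(-52 + U(3))² = (-52 + 3)² = (-49)² = 2401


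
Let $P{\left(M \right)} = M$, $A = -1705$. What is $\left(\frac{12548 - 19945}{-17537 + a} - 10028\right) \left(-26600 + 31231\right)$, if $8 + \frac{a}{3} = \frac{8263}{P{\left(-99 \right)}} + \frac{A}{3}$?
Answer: $- \frac{29907919786657}{644041} \approx -4.6438 \cdot 10^{7}$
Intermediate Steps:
$a = - \frac{65320}{33}$ ($a = -24 + 3 \left(\frac{8263}{-99} - \frac{1705}{3}\right) = -24 + 3 \left(8263 \left(- \frac{1}{99}\right) - \frac{1705}{3}\right) = -24 + 3 \left(- \frac{8263}{99} - \frac{1705}{3}\right) = -24 + 3 \left(- \frac{64528}{99}\right) = -24 - \frac{64528}{33} = - \frac{65320}{33} \approx -1979.4$)
$\left(\frac{12548 - 19945}{-17537 + a} - 10028\right) \left(-26600 + 31231\right) = \left(\frac{12548 - 19945}{-17537 - \frac{65320}{33}} - 10028\right) \left(-26600 + 31231\right) = \left(- \frac{7397}{- \frac{644041}{33}} - 10028\right) 4631 = \left(\left(-7397\right) \left(- \frac{33}{644041}\right) - 10028\right) 4631 = \left(\frac{244101}{644041} - 10028\right) 4631 = \left(- \frac{6458199047}{644041}\right) 4631 = - \frac{29907919786657}{644041}$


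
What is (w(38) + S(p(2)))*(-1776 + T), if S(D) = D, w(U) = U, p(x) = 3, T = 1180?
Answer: -24436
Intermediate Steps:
(w(38) + S(p(2)))*(-1776 + T) = (38 + 3)*(-1776 + 1180) = 41*(-596) = -24436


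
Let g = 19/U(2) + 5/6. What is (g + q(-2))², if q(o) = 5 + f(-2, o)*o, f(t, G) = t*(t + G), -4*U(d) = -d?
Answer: 27889/36 ≈ 774.69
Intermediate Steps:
U(d) = d/4 (U(d) = -(-1)*d/4 = d/4)
f(t, G) = t*(G + t)
q(o) = 5 + o*(4 - 2*o) (q(o) = 5 + (-2*(o - 2))*o = 5 + (-2*(-2 + o))*o = 5 + (4 - 2*o)*o = 5 + o*(4 - 2*o))
g = 233/6 (g = 19/(((¼)*2)) + 5/6 = 19/(½) + 5*(⅙) = 19*2 + ⅚ = 38 + ⅚ = 233/6 ≈ 38.833)
(g + q(-2))² = (233/6 + (5 + 2*(-2)*(2 - 1*(-2))))² = (233/6 + (5 + 2*(-2)*(2 + 2)))² = (233/6 + (5 + 2*(-2)*4))² = (233/6 + (5 - 16))² = (233/6 - 11)² = (167/6)² = 27889/36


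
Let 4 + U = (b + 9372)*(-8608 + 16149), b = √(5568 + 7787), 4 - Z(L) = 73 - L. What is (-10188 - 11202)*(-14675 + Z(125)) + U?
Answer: 383374658 + 7541*√13355 ≈ 3.8425e+8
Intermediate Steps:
Z(L) = -69 + L (Z(L) = 4 - (73 - L) = 4 + (-73 + L) = -69 + L)
b = √13355 ≈ 115.56
U = 70674248 + 7541*√13355 (U = -4 + (√13355 + 9372)*(-8608 + 16149) = -4 + (9372 + √13355)*7541 = -4 + (70674252 + 7541*√13355) = 70674248 + 7541*√13355 ≈ 7.1546e+7)
(-10188 - 11202)*(-14675 + Z(125)) + U = (-10188 - 11202)*(-14675 + (-69 + 125)) + (70674248 + 7541*√13355) = -21390*(-14675 + 56) + (70674248 + 7541*√13355) = -21390*(-14619) + (70674248 + 7541*√13355) = 312700410 + (70674248 + 7541*√13355) = 383374658 + 7541*√13355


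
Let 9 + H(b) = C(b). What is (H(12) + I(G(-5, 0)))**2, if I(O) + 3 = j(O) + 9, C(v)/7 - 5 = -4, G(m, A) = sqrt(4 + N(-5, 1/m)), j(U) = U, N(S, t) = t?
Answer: (20 + sqrt(95))**2/25 ≈ 35.395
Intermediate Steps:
G(m, A) = sqrt(4 + 1/m)
C(v) = 7 (C(v) = 35 + 7*(-4) = 35 - 28 = 7)
H(b) = -2 (H(b) = -9 + 7 = -2)
I(O) = 6 + O (I(O) = -3 + (O + 9) = -3 + (9 + O) = 6 + O)
(H(12) + I(G(-5, 0)))**2 = (-2 + (6 + sqrt(4 + 1/(-5))))**2 = (-2 + (6 + sqrt(4 - 1/5)))**2 = (-2 + (6 + sqrt(19/5)))**2 = (-2 + (6 + sqrt(95)/5))**2 = (4 + sqrt(95)/5)**2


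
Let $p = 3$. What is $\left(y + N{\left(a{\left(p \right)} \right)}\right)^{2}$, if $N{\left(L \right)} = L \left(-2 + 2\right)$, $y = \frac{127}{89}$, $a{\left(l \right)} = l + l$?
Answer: $\frac{16129}{7921} \approx 2.0362$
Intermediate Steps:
$a{\left(l \right)} = 2 l$
$y = \frac{127}{89}$ ($y = 127 \cdot \frac{1}{89} = \frac{127}{89} \approx 1.427$)
$N{\left(L \right)} = 0$ ($N{\left(L \right)} = L 0 = 0$)
$\left(y + N{\left(a{\left(p \right)} \right)}\right)^{2} = \left(\frac{127}{89} + 0\right)^{2} = \left(\frac{127}{89}\right)^{2} = \frac{16129}{7921}$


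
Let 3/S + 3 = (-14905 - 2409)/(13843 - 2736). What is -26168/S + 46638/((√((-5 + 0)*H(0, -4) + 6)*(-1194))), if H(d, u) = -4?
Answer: 1325016680/33321 - 7773*√26/5174 ≈ 39758.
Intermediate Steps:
S = -33321/50635 (S = 3/(-3 + (-14905 - 2409)/(13843 - 2736)) = 3/(-3 - 17314/11107) = 3/(-50635/11107) = 3*(-11107/50635) = -33321/50635 ≈ -0.65806)
-26168/S + 46638/((√((-5 + 0)*H(0, -4) + 6)*(-1194))) = -26168/(-33321/50635) + 46638/((√((-5 + 0)*(-4) + 6)*(-1194))) = -26168*(-50635/33321) + 46638/((√(-5*(-4) + 6)*(-1194))) = 1325016680/33321 + 46638/((√(20 + 6)*(-1194))) = 1325016680/33321 + 46638/((√26*(-1194))) = 1325016680/33321 + 46638/((-1194*√26)) = 1325016680/33321 + 46638*(-√26/31044) = 1325016680/33321 - 7773*√26/5174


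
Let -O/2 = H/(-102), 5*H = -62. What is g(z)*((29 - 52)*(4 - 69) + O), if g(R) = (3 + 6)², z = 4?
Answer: 10291401/85 ≈ 1.2108e+5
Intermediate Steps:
H = -62/5 (H = (⅕)*(-62) = -62/5 ≈ -12.400)
g(R) = 81 (g(R) = 9² = 81)
O = -62/255 (O = -(-124)/(5*(-102)) = -(-124)*(-1)/(5*102) = -2*31/255 = -62/255 ≈ -0.24314)
g(z)*((29 - 52)*(4 - 69) + O) = 81*((29 - 52)*(4 - 69) - 62/255) = 81*(-23*(-65) - 62/255) = 81*(1495 - 62/255) = 81*(381163/255) = 10291401/85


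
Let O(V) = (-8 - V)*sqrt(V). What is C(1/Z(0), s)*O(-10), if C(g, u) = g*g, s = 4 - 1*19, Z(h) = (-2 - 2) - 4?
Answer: I*sqrt(10)/32 ≈ 0.098821*I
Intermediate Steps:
Z(h) = -8 (Z(h) = -4 - 4 = -8)
s = -15 (s = 4 - 19 = -15)
C(g, u) = g**2
O(V) = sqrt(V)*(-8 - V)
C(1/Z(0), s)*O(-10) = (1/(-8))**2*(sqrt(-10)*(-8 - 1*(-10))) = (-1/8)**2*((I*sqrt(10))*(-8 + 10)) = ((I*sqrt(10))*2)/64 = (2*I*sqrt(10))/64 = I*sqrt(10)/32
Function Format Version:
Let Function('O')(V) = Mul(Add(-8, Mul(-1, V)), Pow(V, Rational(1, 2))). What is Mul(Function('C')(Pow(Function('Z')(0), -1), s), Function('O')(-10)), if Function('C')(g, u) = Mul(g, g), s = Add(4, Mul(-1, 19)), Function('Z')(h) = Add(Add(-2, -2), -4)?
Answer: Mul(Rational(1, 32), I, Pow(10, Rational(1, 2))) ≈ Mul(0.098821, I)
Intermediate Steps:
Function('Z')(h) = -8 (Function('Z')(h) = Add(-4, -4) = -8)
s = -15 (s = Add(4, -19) = -15)
Function('C')(g, u) = Pow(g, 2)
Function('O')(V) = Mul(Pow(V, Rational(1, 2)), Add(-8, Mul(-1, V)))
Mul(Function('C')(Pow(Function('Z')(0), -1), s), Function('O')(-10)) = Mul(Pow(Pow(-8, -1), 2), Mul(Pow(-10, Rational(1, 2)), Add(-8, Mul(-1, -10)))) = Mul(Pow(Rational(-1, 8), 2), Mul(Mul(I, Pow(10, Rational(1, 2))), Add(-8, 10))) = Mul(Rational(1, 64), Mul(Mul(I, Pow(10, Rational(1, 2))), 2)) = Mul(Rational(1, 64), Mul(2, I, Pow(10, Rational(1, 2)))) = Mul(Rational(1, 32), I, Pow(10, Rational(1, 2)))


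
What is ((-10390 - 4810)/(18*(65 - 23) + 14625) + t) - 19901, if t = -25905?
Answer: -704557286/15381 ≈ -45807.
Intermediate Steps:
((-10390 - 4810)/(18*(65 - 23) + 14625) + t) - 19901 = ((-10390 - 4810)/(18*(65 - 23) + 14625) - 25905) - 19901 = (-15200/(18*42 + 14625) - 25905) - 19901 = (-15200/(756 + 14625) - 25905) - 19901 = (-15200/15381 - 25905) - 19901 = -398460005/15381 - 19901 = -704557286/15381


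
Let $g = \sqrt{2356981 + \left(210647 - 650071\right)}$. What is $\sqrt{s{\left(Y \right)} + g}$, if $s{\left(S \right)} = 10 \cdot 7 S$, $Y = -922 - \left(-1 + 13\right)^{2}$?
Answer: $\sqrt{-74620 + \sqrt{1917557}} \approx 270.62 i$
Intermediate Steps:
$g = \sqrt{1917557}$ ($g = \sqrt{2356981 - 439424} = \sqrt{1917557} \approx 1384.8$)
$Y = -1066$ ($Y = -922 - 12^{2} = -922 - 144 = -1066$)
$s{\left(S \right)} = 70 S$
$\sqrt{s{\left(Y \right)} + g} = \sqrt{70 \left(-1066\right) + \sqrt{1917557}} = \sqrt{-74620 + \sqrt{1917557}}$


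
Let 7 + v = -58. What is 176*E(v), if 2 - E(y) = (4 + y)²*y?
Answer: 42568592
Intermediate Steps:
v = -65 (v = -7 - 58 = -65)
E(y) = 2 - y*(4 + y)² (E(y) = 2 - (4 + y)²*y = 2 - y*(4 + y)²)
176*E(v) = 176*(2 - 1*(-65)*(4 - 65)²) = 176*(2 - 1*(-65)*(-61)²) = 176*(2 - 1*(-65)*3721) = 176*(2 + 241865) = 176*241867 = 42568592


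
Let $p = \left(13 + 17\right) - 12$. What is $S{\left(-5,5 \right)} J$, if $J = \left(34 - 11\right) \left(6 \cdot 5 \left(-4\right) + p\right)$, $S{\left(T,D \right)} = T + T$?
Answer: $23460$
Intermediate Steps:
$S{\left(T,D \right)} = 2 T$
$p = 18$ ($p = 30 - 12 = 18$)
$J = -2346$ ($J = \left(34 - 11\right) \left(6 \cdot 5 \left(-4\right) + 18\right) = 23 \left(30 \left(-4\right) + 18\right) = 23 \left(-120 + 18\right) = 23 \left(-102\right) = -2346$)
$S{\left(-5,5 \right)} J = 2 \left(-5\right) \left(-2346\right) = \left(-10\right) \left(-2346\right) = 23460$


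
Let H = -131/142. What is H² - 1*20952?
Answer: -422458967/20164 ≈ -20951.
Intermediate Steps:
H = -131/142 (H = -131*1/142 = -131/142 ≈ -0.92253)
H² - 1*20952 = (-131/142)² - 1*20952 = 17161/20164 - 20952 = -422458967/20164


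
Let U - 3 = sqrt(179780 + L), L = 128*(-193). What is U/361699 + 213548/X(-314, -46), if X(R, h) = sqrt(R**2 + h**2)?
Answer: 3/361699 + 2*sqrt(38769)/361699 + 53387*sqrt(25178)/12589 ≈ 672.91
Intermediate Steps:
L = -24704
U = 3 + 2*sqrt(38769) (U = 3 + sqrt(179780 - 24704) = 3 + sqrt(155076) = 3 + 2*sqrt(38769) ≈ 396.80)
U/361699 + 213548/X(-314, -46) = (3 + 2*sqrt(38769))/361699 + 213548/(sqrt((-314)**2 + (-46)**2)) = (3 + 2*sqrt(38769))*(1/361699) + 213548/(sqrt(98596 + 2116)) = (3/361699 + 2*sqrt(38769)/361699) + 213548/(sqrt(100712)) = (3/361699 + 2*sqrt(38769)/361699) + 213548/((2*sqrt(25178))) = (3/361699 + 2*sqrt(38769)/361699) + 213548*(sqrt(25178)/50356) = (3/361699 + 2*sqrt(38769)/361699) + 53387*sqrt(25178)/12589 = 3/361699 + 2*sqrt(38769)/361699 + 53387*sqrt(25178)/12589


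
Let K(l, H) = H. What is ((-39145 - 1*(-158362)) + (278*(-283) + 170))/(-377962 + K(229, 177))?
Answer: -40713/377785 ≈ -0.10777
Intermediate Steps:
((-39145 - 1*(-158362)) + (278*(-283) + 170))/(-377962 + K(229, 177)) = ((-39145 - 1*(-158362)) + (278*(-283) + 170))/(-377962 + 177) = ((-39145 + 158362) + (-78674 + 170))/(-377785) = (119217 - 78504)*(-1/377785) = 40713*(-1/377785) = -40713/377785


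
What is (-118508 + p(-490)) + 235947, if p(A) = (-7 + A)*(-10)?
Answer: 122409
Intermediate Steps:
p(A) = 70 - 10*A
(-118508 + p(-490)) + 235947 = (-118508 + (70 - 10*(-490))) + 235947 = (-118508 + (70 + 4900)) + 235947 = (-118508 + 4970) + 235947 = -113538 + 235947 = 122409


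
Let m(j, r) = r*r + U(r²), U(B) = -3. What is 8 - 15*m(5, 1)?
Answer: 38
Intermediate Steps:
m(j, r) = -3 + r² (m(j, r) = r*r - 3 = r² - 3 = -3 + r²)
8 - 15*m(5, 1) = 8 - 15*(-3 + 1²) = 8 - 15*(-3 + 1) = 8 - 15*(-2) = 8 + 30 = 38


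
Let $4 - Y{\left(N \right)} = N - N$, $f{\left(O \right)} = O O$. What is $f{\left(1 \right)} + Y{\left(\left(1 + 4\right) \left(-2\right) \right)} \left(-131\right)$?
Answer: $-523$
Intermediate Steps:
$f{\left(O \right)} = O^{2}$
$Y{\left(N \right)} = 4$ ($Y{\left(N \right)} = 4 - \left(N - N\right) = 4 - 0 = 4 + 0 = 4$)
$f{\left(1 \right)} + Y{\left(\left(1 + 4\right) \left(-2\right) \right)} \left(-131\right) = 1^{2} + 4 \left(-131\right) = 1 - 524 = -523$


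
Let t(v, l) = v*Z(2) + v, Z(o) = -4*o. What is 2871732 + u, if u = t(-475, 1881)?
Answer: 2875057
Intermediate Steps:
t(v, l) = -7*v (t(v, l) = v*(-4*2) + v = v*(-8) + v = -8*v + v = -7*v)
u = 3325 (u = -7*(-475) = 3325)
2871732 + u = 2871732 + 3325 = 2875057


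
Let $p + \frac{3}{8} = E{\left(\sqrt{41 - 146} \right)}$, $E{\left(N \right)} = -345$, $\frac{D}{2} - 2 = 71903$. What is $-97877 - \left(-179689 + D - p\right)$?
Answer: $- \frac{498747}{8} \approx -62343.0$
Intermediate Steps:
$D = 143810$ ($D = 4 + 2 \cdot 71903 = 4 + 143806 = 143810$)
$p = - \frac{2763}{8}$ ($p = - \frac{3}{8} - 345 = - \frac{2763}{8} \approx -345.38$)
$-97877 - \left(-179689 + D - p\right) = -97877 + \left(179689 - \left(143810 - - \frac{2763}{8}\right)\right) = -97877 + \left(179689 - \left(143810 + \frac{2763}{8}\right)\right) = -97877 + \left(179689 - \frac{1153243}{8}\right) = -97877 + \frac{284269}{8} = - \frac{498747}{8}$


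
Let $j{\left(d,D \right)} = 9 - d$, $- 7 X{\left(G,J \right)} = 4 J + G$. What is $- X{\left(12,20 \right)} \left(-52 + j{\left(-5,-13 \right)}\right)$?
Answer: $- \frac{3496}{7} \approx -499.43$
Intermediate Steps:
$X{\left(G,J \right)} = - \frac{4 J}{7} - \frac{G}{7}$ ($X{\left(G,J \right)} = - \frac{4 J + G}{7} = - \frac{G + 4 J}{7} = - \frac{4 J}{7} - \frac{G}{7}$)
$- X{\left(12,20 \right)} \left(-52 + j{\left(-5,-13 \right)}\right) = - \left(\left(- \frac{4}{7}\right) 20 - \frac{12}{7}\right) \left(-52 + \left(9 - -5\right)\right) = - \left(- \frac{80}{7} - \frac{12}{7}\right) \left(-52 + \left(9 + 5\right)\right) = - \frac{\left(-92\right) \left(-52 + 14\right)}{7} = - \frac{\left(-92\right) \left(-38\right)}{7} = \left(-1\right) \frac{3496}{7} = - \frac{3496}{7}$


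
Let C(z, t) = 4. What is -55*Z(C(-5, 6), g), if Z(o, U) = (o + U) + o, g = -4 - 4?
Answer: 0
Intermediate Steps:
g = -8
Z(o, U) = U + 2*o (Z(o, U) = (U + o) + o = U + 2*o)
-55*Z(C(-5, 6), g) = -55*(-8 + 2*4) = -55*(-8 + 8) = -55*0 = 0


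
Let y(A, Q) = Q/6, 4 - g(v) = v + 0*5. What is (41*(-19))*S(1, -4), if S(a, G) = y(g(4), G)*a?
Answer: 1558/3 ≈ 519.33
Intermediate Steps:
g(v) = 4 - v (g(v) = 4 - (v + 0*5) = 4 - (v + 0) = 4 - v)
y(A, Q) = Q/6 (y(A, Q) = Q*(⅙) = Q/6)
S(a, G) = G*a/6 (S(a, G) = (G/6)*a = G*a/6)
(41*(-19))*S(1, -4) = (41*(-19))*((⅙)*(-4)*1) = -779*(-⅔) = 1558/3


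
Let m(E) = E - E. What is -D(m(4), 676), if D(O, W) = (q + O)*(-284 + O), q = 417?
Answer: 118428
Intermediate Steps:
m(E) = 0
D(O, W) = (-284 + O)*(417 + O) (D(O, W) = (417 + O)*(-284 + O) = (-284 + O)*(417 + O))
-D(m(4), 676) = -(-118428 + 0**2 + 133*0) = -(-118428 + 0 + 0) = -1*(-118428) = 118428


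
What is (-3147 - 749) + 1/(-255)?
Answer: -993481/255 ≈ -3896.0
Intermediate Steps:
(-3147 - 749) + 1/(-255) = -3896 - 1/255 = -993481/255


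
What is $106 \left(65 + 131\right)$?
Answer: $20776$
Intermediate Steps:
$106 \left(65 + 131\right) = 106 \cdot 196 = 20776$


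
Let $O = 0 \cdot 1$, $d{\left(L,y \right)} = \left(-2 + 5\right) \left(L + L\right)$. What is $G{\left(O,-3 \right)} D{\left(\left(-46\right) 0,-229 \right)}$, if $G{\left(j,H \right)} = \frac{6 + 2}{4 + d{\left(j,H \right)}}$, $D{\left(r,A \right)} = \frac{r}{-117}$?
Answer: $0$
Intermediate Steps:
$d{\left(L,y \right)} = 6 L$ ($d{\left(L,y \right)} = 3 \cdot 2 L = 6 L$)
$D{\left(r,A \right)} = - \frac{r}{117}$ ($D{\left(r,A \right)} = r \left(- \frac{1}{117}\right) = - \frac{r}{117}$)
$O = 0$
$G{\left(j,H \right)} = \frac{8}{4 + 6 j}$ ($G{\left(j,H \right)} = \frac{6 + 2}{4 + 6 j} = \frac{8}{4 + 6 j}$)
$G{\left(O,-3 \right)} D{\left(\left(-46\right) 0,-229 \right)} = \frac{4}{2 + 3 \cdot 0} \left(- \frac{\left(-46\right) 0}{117}\right) = \frac{4}{2 + 0} \left(\left(- \frac{1}{117}\right) 0\right) = \frac{4}{2} \cdot 0 = 4 \cdot \frac{1}{2} \cdot 0 = 2 \cdot 0 = 0$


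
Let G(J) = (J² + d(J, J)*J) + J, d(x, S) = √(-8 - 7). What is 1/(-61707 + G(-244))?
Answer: I/(-2415*I + 244*√15) ≈ -0.00035909 + 0.00014052*I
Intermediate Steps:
d(x, S) = I*√15 (d(x, S) = √(-15) = I*√15)
G(J) = J + J² + I*J*√15 (G(J) = (J² + (I*√15)*J) + J = (J² + I*J*√15) + J = J + J² + I*J*√15)
1/(-61707 + G(-244)) = 1/(-61707 - 244*(1 - 244 + I*√15)) = 1/(-61707 - 244*(-243 + I*√15)) = 1/(-61707 + (59292 - 244*I*√15)) = 1/(-2415 - 244*I*√15)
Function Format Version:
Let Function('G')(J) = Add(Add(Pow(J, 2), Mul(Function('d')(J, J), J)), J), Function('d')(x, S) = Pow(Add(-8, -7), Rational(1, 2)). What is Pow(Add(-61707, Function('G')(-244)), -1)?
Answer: Mul(I, Pow(Add(Mul(-2415, I), Mul(244, Pow(15, Rational(1, 2)))), -1)) ≈ Add(-0.00035909, Mul(0.00014052, I))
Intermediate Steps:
Function('d')(x, S) = Mul(I, Pow(15, Rational(1, 2))) (Function('d')(x, S) = Pow(-15, Rational(1, 2)) = Mul(I, Pow(15, Rational(1, 2))))
Function('G')(J) = Add(J, Pow(J, 2), Mul(I, J, Pow(15, Rational(1, 2)))) (Function('G')(J) = Add(Add(Pow(J, 2), Mul(Mul(I, Pow(15, Rational(1, 2))), J)), J) = Add(Add(Pow(J, 2), Mul(I, J, Pow(15, Rational(1, 2)))), J) = Add(J, Pow(J, 2), Mul(I, J, Pow(15, Rational(1, 2)))))
Pow(Add(-61707, Function('G')(-244)), -1) = Pow(Add(-61707, Mul(-244, Add(1, -244, Mul(I, Pow(15, Rational(1, 2)))))), -1) = Pow(Add(-61707, Mul(-244, Add(-243, Mul(I, Pow(15, Rational(1, 2)))))), -1) = Pow(Add(-61707, Add(59292, Mul(-244, I, Pow(15, Rational(1, 2))))), -1) = Pow(Add(-2415, Mul(-244, I, Pow(15, Rational(1, 2)))), -1)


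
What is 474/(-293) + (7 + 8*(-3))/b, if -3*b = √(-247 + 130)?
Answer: -474/293 - 17*I*√13/13 ≈ -1.6177 - 4.715*I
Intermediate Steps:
b = -I*√13 (b = -√(-247 + 130)/3 = -I*√13 ≈ -3.6056*I)
474/(-293) + (7 + 8*(-3))/b = 474/(-293) + (7 + 8*(-3))/((-I*√13)) = 474*(-1/293) + (7 - 24)*(I*√13/13) = -474/293 - 17*I*√13/13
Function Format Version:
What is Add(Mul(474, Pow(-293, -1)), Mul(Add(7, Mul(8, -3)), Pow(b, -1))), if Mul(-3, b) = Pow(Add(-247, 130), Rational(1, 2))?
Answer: Add(Rational(-474, 293), Mul(Rational(-17, 13), I, Pow(13, Rational(1, 2)))) ≈ Add(-1.6177, Mul(-4.7150, I))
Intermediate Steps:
b = Mul(-1, I, Pow(13, Rational(1, 2))) (b = Mul(Rational(-1, 3), Pow(Add(-247, 130), Rational(1, 2))) = Mul(Rational(-1, 3), Pow(-117, Rational(1, 2))) = Mul(Rational(-1, 3), Mul(3, I, Pow(13, Rational(1, 2)))) = Mul(-1, I, Pow(13, Rational(1, 2))) ≈ Mul(-3.6056, I))
Add(Mul(474, Pow(-293, -1)), Mul(Add(7, Mul(8, -3)), Pow(b, -1))) = Add(Mul(474, Pow(-293, -1)), Mul(Add(7, Mul(8, -3)), Pow(Mul(-1, I, Pow(13, Rational(1, 2))), -1))) = Add(Mul(474, Rational(-1, 293)), Mul(Add(7, -24), Mul(Rational(1, 13), I, Pow(13, Rational(1, 2))))) = Add(Rational(-474, 293), Mul(-17, Mul(Rational(1, 13), I, Pow(13, Rational(1, 2))))) = Add(Rational(-474, 293), Mul(Rational(-17, 13), I, Pow(13, Rational(1, 2))))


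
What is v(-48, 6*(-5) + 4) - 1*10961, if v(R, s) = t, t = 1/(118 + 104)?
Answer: -2433341/222 ≈ -10961.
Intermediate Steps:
t = 1/222 ≈ 0.0045045
v(R, s) = 1/222
v(-48, 6*(-5) + 4) - 1*10961 = 1/222 - 1*10961 = 1/222 - 10961 = -2433341/222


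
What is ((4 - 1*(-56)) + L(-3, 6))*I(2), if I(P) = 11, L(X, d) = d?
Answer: 726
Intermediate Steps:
((4 - 1*(-56)) + L(-3, 6))*I(2) = ((4 - 1*(-56)) + 6)*11 = ((4 + 56) + 6)*11 = (60 + 6)*11 = 66*11 = 726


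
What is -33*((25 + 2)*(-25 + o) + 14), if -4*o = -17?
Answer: 72105/4 ≈ 18026.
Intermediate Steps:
o = 17/4 (o = -¼*(-17) = 17/4 ≈ 4.2500)
-33*((25 + 2)*(-25 + o) + 14) = -33*((25 + 2)*(-25 + 17/4) + 14) = -33*(27*(-83/4) + 14) = -33*(-2241/4 + 14) = -33*(-2185/4) = 72105/4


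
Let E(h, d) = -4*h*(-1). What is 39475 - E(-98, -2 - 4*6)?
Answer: 39867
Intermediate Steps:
E(h, d) = 4*h
39475 - E(-98, -2 - 4*6) = 39475 - 4*(-98) = 39475 - 1*(-392) = 39475 + 392 = 39867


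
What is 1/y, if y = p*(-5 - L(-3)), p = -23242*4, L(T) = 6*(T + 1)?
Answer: -1/650776 ≈ -1.5366e-6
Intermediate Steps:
L(T) = 6 + 6*T (L(T) = 6*(1 + T) = 6 + 6*T)
p = -92968
y = -650776 (y = -92968*(-5 - (6 + 6*(-3))) = -92968*(-5 - (6 - 18)) = -92968*(-5 - 1*(-12)) = -92968*(-5 + 12) = -92968*7 = -650776)
1/y = 1/(-650776) = -1/650776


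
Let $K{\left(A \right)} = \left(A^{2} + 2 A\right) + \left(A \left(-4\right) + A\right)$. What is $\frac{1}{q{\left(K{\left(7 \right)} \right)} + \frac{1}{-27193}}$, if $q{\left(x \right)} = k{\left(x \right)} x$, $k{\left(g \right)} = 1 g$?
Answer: $\frac{27193}{47968451} \approx 0.00056689$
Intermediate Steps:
$k{\left(g \right)} = g$
$K{\left(A \right)} = A^{2} - A$ ($K{\left(A \right)} = \left(A^{2} + 2 A\right) + \left(- 4 A + A\right) = \left(A^{2} + 2 A\right) - 3 A = A^{2} - A$)
$q{\left(x \right)} = x^{2}$ ($q{\left(x \right)} = x x = x^{2}$)
$\frac{1}{q{\left(K{\left(7 \right)} \right)} + \frac{1}{-27193}} = \frac{1}{\left(7 \left(-1 + 7\right)\right)^{2} + \frac{1}{-27193}} = \frac{1}{\left(7 \cdot 6\right)^{2} - \frac{1}{27193}} = \frac{1}{42^{2} - \frac{1}{27193}} = \frac{1}{1764 - \frac{1}{27193}} = \frac{1}{\frac{47968451}{27193}} = \frac{27193}{47968451}$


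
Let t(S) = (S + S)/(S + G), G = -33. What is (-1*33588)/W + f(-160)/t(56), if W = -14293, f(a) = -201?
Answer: -62314683/1600816 ≈ -38.927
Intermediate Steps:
t(S) = 2*S/(-33 + S) (t(S) = (S + S)/(S - 33) = (2*S)/(-33 + S) = 2*S/(-33 + S))
(-1*33588)/W + f(-160)/t(56) = -1*33588/(-14293) - 201/(2*56/(-33 + 56)) = -33588*(-1/14293) - 201/(2*56/23) = 33588/14293 - 201/(2*56*(1/23)) = 33588/14293 - 201/112/23 = 33588/14293 - 201*23/112 = 33588/14293 - 4623/112 = -62314683/1600816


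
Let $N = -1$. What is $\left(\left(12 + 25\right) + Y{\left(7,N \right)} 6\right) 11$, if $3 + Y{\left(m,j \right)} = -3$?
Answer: $11$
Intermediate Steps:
$Y{\left(m,j \right)} = -6$ ($Y{\left(m,j \right)} = -3 - 3 = -6$)
$\left(\left(12 + 25\right) + Y{\left(7,N \right)} 6\right) 11 = \left(\left(12 + 25\right) - 36\right) 11 = \left(37 - 36\right) 11 = 1 \cdot 11 = 11$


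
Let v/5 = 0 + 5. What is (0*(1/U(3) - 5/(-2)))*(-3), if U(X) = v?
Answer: 0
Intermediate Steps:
v = 25 (v = 5*(0 + 5) = 5*5 = 25)
U(X) = 25
(0*(1/U(3) - 5/(-2)))*(-3) = (0*(1/25 - 5/(-2)))*(-3) = (0*(1*(1/25) - 5*(-1/2)))*(-3) = (0*(1/25 + 5/2))*(-3) = (0*(127/50))*(-3) = 0*(-3) = 0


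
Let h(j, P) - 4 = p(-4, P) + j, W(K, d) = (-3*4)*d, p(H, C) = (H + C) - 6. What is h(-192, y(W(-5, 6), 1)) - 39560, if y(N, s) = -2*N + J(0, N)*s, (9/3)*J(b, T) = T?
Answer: -39638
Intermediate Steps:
J(b, T) = T/3
p(H, C) = -6 + C + H (p(H, C) = (C + H) - 6 = -6 + C + H)
W(K, d) = -12*d
y(N, s) = -2*N + N*s/3 (y(N, s) = -2*N + (N/3)*s = -2*N + N*s/3)
h(j, P) = -6 + P + j (h(j, P) = 4 + ((-6 + P - 4) + j) = 4 + ((-10 + P) + j) = 4 + (-10 + P + j) = -6 + P + j)
h(-192, y(W(-5, 6), 1)) - 39560 = (-6 + (-12*6)*(-6 + 1)/3 - 192) - 39560 = (-6 + (⅓)*(-72)*(-5) - 192) - 39560 = (-6 + 120 - 192) - 39560 = -78 - 39560 = -39638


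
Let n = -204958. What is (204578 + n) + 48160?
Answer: 47780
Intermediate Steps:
(204578 + n) + 48160 = (204578 - 204958) + 48160 = -380 + 48160 = 47780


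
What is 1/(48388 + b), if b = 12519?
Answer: 1/60907 ≈ 1.6418e-5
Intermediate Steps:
1/(48388 + b) = 1/(48388 + 12519) = 1/60907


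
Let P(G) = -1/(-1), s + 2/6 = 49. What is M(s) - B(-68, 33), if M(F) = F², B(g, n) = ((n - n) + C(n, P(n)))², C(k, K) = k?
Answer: 11515/9 ≈ 1279.4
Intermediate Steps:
s = 146/3 (s = -⅓ + 49 = 146/3 ≈ 48.667)
P(G) = 1 (P(G) = -1*(-1) = 1)
B(g, n) = n² (B(g, n) = ((n - n) + n)² = (0 + n)² = n²)
M(s) - B(-68, 33) = (146/3)² - 1*33² = 21316/9 - 1*1089 = 21316/9 - 1089 = 11515/9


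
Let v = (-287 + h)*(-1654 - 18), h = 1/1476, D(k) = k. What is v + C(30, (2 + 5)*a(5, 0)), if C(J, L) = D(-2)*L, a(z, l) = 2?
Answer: 177059066/369 ≈ 4.7984e+5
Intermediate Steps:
h = 1/1476 ≈ 0.00067751
C(J, L) = -2*L
v = 177069398/369 (v = (-287 + 1/1476)*(-1654 - 18) = -423611/1476*(-1672) = 177069398/369 ≈ 4.7986e+5)
v + C(30, (2 + 5)*a(5, 0)) = 177069398/369 - 2*(2 + 5)*2 = 177069398/369 - 14*2 = 177069398/369 - 2*14 = 177069398/369 - 28 = 177059066/369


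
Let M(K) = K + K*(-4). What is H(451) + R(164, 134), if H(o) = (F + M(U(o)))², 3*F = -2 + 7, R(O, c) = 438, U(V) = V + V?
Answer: 65824711/9 ≈ 7.3139e+6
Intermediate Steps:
U(V) = 2*V
F = 5/3 (F = (-2 + 7)/3 = (⅓)*5 = 5/3 ≈ 1.6667)
M(K) = -3*K (M(K) = K - 4*K = -3*K)
H(o) = (5/3 - 6*o)²
H(451) + R(164, 134) = (-5 + 18*451)²/9 + 438 = (-5 + 8118)²/9 + 438 = (⅑)*8113² + 438 = (⅑)*65820769 + 438 = 65820769/9 + 438 = 65824711/9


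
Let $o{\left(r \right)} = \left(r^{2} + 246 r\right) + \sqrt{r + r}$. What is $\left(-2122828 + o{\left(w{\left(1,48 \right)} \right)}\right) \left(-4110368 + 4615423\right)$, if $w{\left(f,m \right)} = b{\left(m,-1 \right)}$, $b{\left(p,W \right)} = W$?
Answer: $-1072268634015 + 505055 i \sqrt{2} \approx -1.0723 \cdot 10^{12} + 7.1426 \cdot 10^{5} i$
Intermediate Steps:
$w{\left(f,m \right)} = -1$
$o{\left(r \right)} = r^{2} + 246 r + \sqrt{2} \sqrt{r}$ ($o{\left(r \right)} = \left(r^{2} + 246 r\right) + \sqrt{2 r} = \left(r^{2} + 246 r\right) + \sqrt{2} \sqrt{r} = r^{2} + 246 r + \sqrt{2} \sqrt{r}$)
$\left(-2122828 + o{\left(w{\left(1,48 \right)} \right)}\right) \left(-4110368 + 4615423\right) = \left(-2122828 + \left(\left(-1\right)^{2} + 246 \left(-1\right) + \sqrt{2} \sqrt{-1}\right)\right) \left(-4110368 + 4615423\right) = \left(-2122828 + \left(1 - 246 + \sqrt{2} i\right)\right) 505055 = \left(-2122828 + \left(1 - 246 + i \sqrt{2}\right)\right) 505055 = \left(-2122828 - \left(245 - i \sqrt{2}\right)\right) 505055 = \left(-2123073 + i \sqrt{2}\right) 505055 = -1072268634015 + 505055 i \sqrt{2}$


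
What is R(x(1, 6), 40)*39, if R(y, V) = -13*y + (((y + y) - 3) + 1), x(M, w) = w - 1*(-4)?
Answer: -4368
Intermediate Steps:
x(M, w) = 4 + w (x(M, w) = w + 4 = 4 + w)
R(y, V) = -2 - 11*y (R(y, V) = -13*y + ((2*y - 3) + 1) = -13*y + ((-3 + 2*y) + 1) = -13*y + (-2 + 2*y) = -2 - 11*y)
R(x(1, 6), 40)*39 = (-2 - 11*(4 + 6))*39 = (-2 - 11*10)*39 = (-2 - 110)*39 = -112*39 = -4368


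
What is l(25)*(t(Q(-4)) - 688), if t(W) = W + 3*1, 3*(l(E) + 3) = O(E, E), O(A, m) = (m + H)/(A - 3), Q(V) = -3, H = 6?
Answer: 57448/33 ≈ 1740.8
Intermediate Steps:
O(A, m) = (6 + m)/(-3 + A) (O(A, m) = (m + 6)/(A - 3) = (6 + m)/(-3 + A))
l(E) = -3 + (6 + E)/(3*(-3 + E)) (l(E) = -3 + ((6 + E)/(-3 + E))/3 = -3 + (6 + E)/(3*(-3 + E)))
t(W) = 3 + W (t(W) = W + 3 = 3 + W)
l(25)*(t(Q(-4)) - 688) = ((33 - 8*25)/(3*(-3 + 25)))*((3 - 3) - 688) = ((⅓)*(33 - 200)/22)*(0 - 688) = ((⅓)*(1/22)*(-167))*(-688) = -167/66*(-688) = 57448/33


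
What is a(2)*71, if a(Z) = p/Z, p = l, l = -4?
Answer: -142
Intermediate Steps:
p = -4
a(Z) = -4/Z
a(2)*71 = -4/2*71 = -4*½*71 = -2*71 = -142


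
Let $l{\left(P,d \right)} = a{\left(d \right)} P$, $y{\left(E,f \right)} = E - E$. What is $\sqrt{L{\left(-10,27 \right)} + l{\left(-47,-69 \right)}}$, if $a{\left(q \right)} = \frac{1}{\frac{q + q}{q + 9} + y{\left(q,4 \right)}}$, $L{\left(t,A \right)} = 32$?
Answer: $\frac{\sqrt{6118}}{23} \approx 3.4008$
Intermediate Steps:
$y{\left(E,f \right)} = 0$
$a{\left(q \right)} = \frac{9 + q}{2 q}$ ($a{\left(q \right)} = \frac{1}{\frac{q + q}{q + 9} + 0} = \frac{1}{\frac{2 q}{9 + q} + 0} = \frac{1}{2 q \frac{1}{9 + q}} = \frac{9 + q}{2 q}$)
$l{\left(P,d \right)} = \frac{P \left(9 + d\right)}{2 d}$ ($l{\left(P,d \right)} = \frac{9 + d}{2 d} P = \frac{P \left(9 + d\right)}{2 d}$)
$\sqrt{L{\left(-10,27 \right)} + l{\left(-47,-69 \right)}} = \sqrt{32 + \frac{1}{2} \left(-47\right) \frac{1}{-69} \left(9 - 69\right)} = \sqrt{32 + \frac{1}{2} \left(-47\right) \left(- \frac{1}{69}\right) \left(-60\right)} = \sqrt{32 - \frac{470}{23}} = \sqrt{\frac{266}{23}} = \frac{\sqrt{6118}}{23}$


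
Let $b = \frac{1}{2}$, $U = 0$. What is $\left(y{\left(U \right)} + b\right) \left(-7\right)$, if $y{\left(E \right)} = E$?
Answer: $- \frac{7}{2} \approx -3.5$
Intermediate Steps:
$b = \frac{1}{2} \approx 0.5$
$\left(y{\left(U \right)} + b\right) \left(-7\right) = \left(0 + \frac{1}{2}\right) \left(-7\right) = \frac{1}{2} \left(-7\right) = - \frac{7}{2}$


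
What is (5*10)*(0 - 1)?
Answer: -50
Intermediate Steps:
(5*10)*(0 - 1) = 50*(-1) = -50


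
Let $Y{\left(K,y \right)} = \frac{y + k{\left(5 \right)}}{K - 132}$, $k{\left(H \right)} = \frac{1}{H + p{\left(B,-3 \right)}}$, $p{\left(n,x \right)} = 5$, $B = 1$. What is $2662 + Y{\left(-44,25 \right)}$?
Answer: $\frac{4684869}{1760} \approx 2661.9$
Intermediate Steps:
$k{\left(H \right)} = \frac{1}{5 + H}$ ($k{\left(H \right)} = \frac{1}{H + 5} = \frac{1}{5 + H}$)
$Y{\left(K,y \right)} = \frac{\frac{1}{10} + y}{-132 + K}$ ($Y{\left(K,y \right)} = \frac{y + \frac{1}{5 + 5}}{K - 132} = \frac{y + \frac{1}{10}}{-132 + K} = \frac{\frac{1}{10} + y}{-132 + K}$)
$2662 + Y{\left(-44,25 \right)} = 2662 + \frac{\frac{1}{10} + 25}{-132 - 44} = 2662 + \frac{1}{-176} \cdot \frac{251}{10} = 2662 - \frac{251}{1760} = \frac{4684869}{1760}$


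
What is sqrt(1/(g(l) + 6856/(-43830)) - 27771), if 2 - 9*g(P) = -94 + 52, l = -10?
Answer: I*sqrt(18669223287834)/25928 ≈ 166.65*I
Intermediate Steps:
g(P) = 44/9 (g(P) = 2/9 - (-94 + 52)/9 = 2/9 - 1/9*(-42) = 2/9 + 14/3 = 44/9)
sqrt(1/(g(l) + 6856/(-43830)) - 27771) = sqrt(1/(44/9 + 6856/(-43830)) - 27771) = sqrt(1/(44/9 + 6856*(-1/43830)) - 27771) = sqrt(1/(44/9 - 3428/21915) - 27771) = sqrt(1/(103712/21915) - 27771) = sqrt(21915/103712 - 27771) = sqrt(-2880164037/103712) = I*sqrt(18669223287834)/25928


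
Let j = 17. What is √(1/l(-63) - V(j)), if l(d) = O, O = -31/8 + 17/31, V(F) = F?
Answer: I*√471009/165 ≈ 4.1594*I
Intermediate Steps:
O = -825/248 (O = -31*⅛ + 17*(1/31) = -31/8 + 17/31 = -825/248 ≈ -3.3266)
l(d) = -825/248
√(1/l(-63) - V(j)) = √(1/(-825/248) - 1*17) = √(-248/825 - 17) = √(-14273/825) = I*√471009/165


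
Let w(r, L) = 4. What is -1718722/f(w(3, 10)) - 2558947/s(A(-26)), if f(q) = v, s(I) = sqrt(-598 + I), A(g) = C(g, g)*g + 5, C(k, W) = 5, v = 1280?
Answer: -859361/640 + 2558947*I*sqrt(723)/723 ≈ -1342.8 + 95168.0*I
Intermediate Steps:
A(g) = 5 + 5*g (A(g) = 5*g + 5 = 5 + 5*g)
f(q) = 1280
-1718722/f(w(3, 10)) - 2558947/s(A(-26)) = -1718722/1280 - 2558947/sqrt(-598 + (5 + 5*(-26))) = -1718722*1/1280 - 2558947/sqrt(-598 + (5 - 130)) = -859361/640 - 2558947/sqrt(-598 - 125) = -859361/640 - 2558947*(-I*sqrt(723)/723) = -859361/640 - (-2558947)*I*sqrt(723)/723 = -859361/640 + 2558947*I*sqrt(723)/723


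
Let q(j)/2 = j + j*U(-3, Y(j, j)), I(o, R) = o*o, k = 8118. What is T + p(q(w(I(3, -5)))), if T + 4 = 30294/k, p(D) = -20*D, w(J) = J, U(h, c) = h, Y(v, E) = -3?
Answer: 29509/41 ≈ 719.73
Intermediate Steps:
I(o, R) = o²
q(j) = -4*j (q(j) = 2*(j + j*(-3)) = 2*(j - 3*j) = 2*(-2*j) = -4*j)
T = -11/41 (T = -4 + 30294/8118 = -4 + 30294*(1/8118) = -4 + 153/41 = -11/41 ≈ -0.26829)
T + p(q(w(I(3, -5)))) = -11/41 - (-80)*3² = -11/41 - (-80)*9 = -11/41 - 20*(-36) = -11/41 + 720 = 29509/41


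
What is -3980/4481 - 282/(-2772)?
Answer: -1628153/2070222 ≈ -0.78646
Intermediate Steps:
-3980/4481 - 282/(-2772) = -3980*1/4481 - 282*(-1/2772) = -3980/4481 + 47/462 = -1628153/2070222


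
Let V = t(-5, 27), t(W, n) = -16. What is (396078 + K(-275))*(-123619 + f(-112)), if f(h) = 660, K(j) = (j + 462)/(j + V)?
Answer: -14172071254049/291 ≈ -4.8701e+10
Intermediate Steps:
V = -16
K(j) = (462 + j)/(-16 + j) (K(j) = (j + 462)/(j - 16) = (462 + j)/(-16 + j))
(396078 + K(-275))*(-123619 + f(-112)) = (396078 + (462 - 275)/(-16 - 275))*(-123619 + 660) = (396078 + 187/(-291))*(-122959) = (396078 - 1/291*187)*(-122959) = (396078 - 187/291)*(-122959) = (115258511/291)*(-122959) = -14172071254049/291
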